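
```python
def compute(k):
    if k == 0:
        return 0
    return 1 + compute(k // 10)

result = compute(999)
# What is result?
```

Count of digits of 999: 3

Answer: 3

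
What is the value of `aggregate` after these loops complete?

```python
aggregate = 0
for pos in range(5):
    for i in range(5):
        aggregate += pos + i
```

Sum of all pos+i for pos,i in 5x5
`aggregate` takes the values: 0 → 1 → 3 → 6 → 10 → 11 → 13 → 16 → 20 → 25 → 27 → 30 → 34 → 39 → 45 → 48 → 52 → 57 → 63 → 70 → 74 → 79 → 85 → 92 → 100

Answer: 100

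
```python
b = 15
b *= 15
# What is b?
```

Trace:
`b = 15` → b = 15
`b *= 15` → b = 225
So b = 225

Answer: 225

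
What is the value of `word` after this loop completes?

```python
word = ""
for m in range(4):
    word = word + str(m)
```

Concatenate digits 0 to 3
`word` takes the values: "" → "0" → "01" → "012" → "0123"

Answer: "0123"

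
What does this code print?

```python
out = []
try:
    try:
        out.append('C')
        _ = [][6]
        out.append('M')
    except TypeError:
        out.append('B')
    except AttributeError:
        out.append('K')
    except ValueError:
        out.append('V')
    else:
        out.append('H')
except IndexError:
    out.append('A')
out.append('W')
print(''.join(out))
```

Execution trace: 'C' (try body) → 'A' (outer except IndexError) → 'W' (after the try/except). Output: CAW

Answer: CAW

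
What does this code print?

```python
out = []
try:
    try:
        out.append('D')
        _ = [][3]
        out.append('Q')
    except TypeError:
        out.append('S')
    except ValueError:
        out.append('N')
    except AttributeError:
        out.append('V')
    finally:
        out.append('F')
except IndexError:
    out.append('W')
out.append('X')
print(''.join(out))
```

Execution trace: 'D' (inner try body) → 'F' (inner finally) → 'W' (outer except IndexError) → 'X' (after the try/except). Output: DFWX

Answer: DFWX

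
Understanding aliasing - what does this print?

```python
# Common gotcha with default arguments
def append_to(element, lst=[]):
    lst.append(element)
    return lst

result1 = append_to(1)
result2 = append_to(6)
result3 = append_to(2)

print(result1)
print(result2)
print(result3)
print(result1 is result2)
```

Key concept: mutable default argument gotcha.
Step by step:
`result1 = append_to(1)` → result1 = [1]
`result2 = append_to(6)` → result1 = [1, 6] (same object as result2); result2 = [1, 6] (same object as result1)
`result3 = append_to(2)` → result1 = [1, 6, 2] (same object as result2, result3); result2 = [1, 6, 2] (same object as result1, result3); result3 = [1, 6, 2] (same object as result1, result2)
`print(result1)` → prints [1, 6, 2]
`print(result2)` → prints [1, 6, 2]
`print(result3)` → prints [1, 6, 2]
`print(result1 is result2)` → prints True

Answer:
[1, 6, 2]
[1, 6, 2]
[1, 6, 2]
True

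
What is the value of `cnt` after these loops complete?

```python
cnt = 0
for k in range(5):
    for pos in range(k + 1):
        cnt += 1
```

Triangle: 1 + 2 + ... + 5
`cnt` takes the values: 0 → 1 → 2 → 3 → 4 → 5 → 6 → 7 → 8 → 9 → 10 → 11 → 12 → 13 → 14 → 15

Answer: 15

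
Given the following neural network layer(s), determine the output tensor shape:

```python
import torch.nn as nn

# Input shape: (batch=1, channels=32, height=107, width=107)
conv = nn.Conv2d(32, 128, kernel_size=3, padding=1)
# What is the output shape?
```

Input: (1, 32, 107, 107) -> Output: (1, 128, 107, 107)

Answer: (1, 128, 107, 107)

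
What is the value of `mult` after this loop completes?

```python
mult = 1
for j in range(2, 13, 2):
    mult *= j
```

Product of even numbers 2 to 12
`mult` takes the values: 1 → 2 → 8 → 48 → 384 → 3840 → 46080

Answer: 46080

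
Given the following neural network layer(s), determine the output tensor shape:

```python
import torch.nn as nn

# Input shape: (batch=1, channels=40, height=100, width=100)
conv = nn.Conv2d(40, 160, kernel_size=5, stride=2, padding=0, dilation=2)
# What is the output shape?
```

Input: (1, 40, 100, 100) -> Output: (1, 160, 46, 46)

Answer: (1, 160, 46, 46)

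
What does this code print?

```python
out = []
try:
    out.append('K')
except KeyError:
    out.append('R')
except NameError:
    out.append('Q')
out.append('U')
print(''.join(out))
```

Execution trace: 'K' (try body, no exception) → 'U' (after the try/except). Output: KU

Answer: KU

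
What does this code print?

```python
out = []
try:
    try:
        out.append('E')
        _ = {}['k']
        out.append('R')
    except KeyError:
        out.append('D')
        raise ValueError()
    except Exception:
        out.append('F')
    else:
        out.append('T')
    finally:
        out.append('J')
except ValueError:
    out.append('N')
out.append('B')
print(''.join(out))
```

Execution trace: 'E' (try body) → 'D' (except KeyError) → 'J' (finally) → 'N' (outer except ValueError) → 'B' (after the try/except). Output: EDJNB

Answer: EDJNB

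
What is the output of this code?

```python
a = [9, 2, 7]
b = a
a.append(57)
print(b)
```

Key concept: basic list aliasing.
Step by step:
`a = [9, 2, 7]` → a = [9, 2, 7]
`b = a` → b = [9, 2, 7] (same object as a)
`a.append(57)` → a = [9, 2, 7, 57] (same object as b); b = [9, 2, 7, 57] (same object as a)
`print(b)` → prints [9, 2, 7, 57]

Answer: [9, 2, 7, 57]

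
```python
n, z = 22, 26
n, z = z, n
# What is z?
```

Trace:
`n, z = 22, 26` → n = 22; z = 26
`n, z = z, n` → n = 26; z = 22
So z = 22

Answer: 22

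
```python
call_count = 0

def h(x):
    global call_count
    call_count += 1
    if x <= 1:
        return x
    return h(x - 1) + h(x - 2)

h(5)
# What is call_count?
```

Calls(x) = 1 + Calls(x-1) + Calls(x-2); Calls(0)=Calls(1)=1. For x=5 this gives 15.

Answer: 15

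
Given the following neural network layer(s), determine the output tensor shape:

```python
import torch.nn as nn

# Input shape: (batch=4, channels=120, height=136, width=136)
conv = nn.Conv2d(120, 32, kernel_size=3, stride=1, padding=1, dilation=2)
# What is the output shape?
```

Input: (4, 120, 136, 136) -> Output: (4, 32, 134, 134)

Answer: (4, 32, 134, 134)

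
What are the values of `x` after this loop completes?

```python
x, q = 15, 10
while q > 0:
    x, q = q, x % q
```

GCD of 15 and 10
`x` takes the values: 15 → 10 → 5

Answer: 5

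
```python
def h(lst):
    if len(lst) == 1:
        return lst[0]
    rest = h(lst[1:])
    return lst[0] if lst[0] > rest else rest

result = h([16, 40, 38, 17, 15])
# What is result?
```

Recursive max over [16, 40, 38, 17, 15] = 40

Answer: 40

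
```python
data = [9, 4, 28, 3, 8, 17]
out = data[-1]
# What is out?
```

Trace:
`data = [9, 4, 28, 3, 8, 17]` → data = [9, 4, 28, 3, 8, 17]
`out = data[-1]` → out = 17
So out = 17

Answer: 17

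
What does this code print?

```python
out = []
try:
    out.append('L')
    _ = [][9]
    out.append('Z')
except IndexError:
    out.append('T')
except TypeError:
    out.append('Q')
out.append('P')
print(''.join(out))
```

Execution trace: 'L' (try body) → 'T' (except IndexError) → 'P' (after the try/except). Output: LTP

Answer: LTP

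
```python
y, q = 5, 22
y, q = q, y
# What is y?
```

Trace:
`y, q = 5, 22` → y = 5; q = 22
`y, q = q, y` → y = 22; q = 5
So y = 22

Answer: 22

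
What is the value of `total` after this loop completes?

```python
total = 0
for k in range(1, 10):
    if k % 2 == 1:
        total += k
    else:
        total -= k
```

Add odd, subtract even
`total` takes the values: 0 → 1 → -1 → 2 → -2 → 3 → -3 → 4 → -4 → 5

Answer: 5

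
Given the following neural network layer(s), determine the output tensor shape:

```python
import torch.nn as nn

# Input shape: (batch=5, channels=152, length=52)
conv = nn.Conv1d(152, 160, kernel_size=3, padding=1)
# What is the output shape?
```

Input: (5, 152, 52) -> Output: (5, 160, 52)

Answer: (5, 160, 52)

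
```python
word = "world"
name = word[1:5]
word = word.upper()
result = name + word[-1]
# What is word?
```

Trace:
`word = "world"` → word = 'world'
`name = word[1:5]` → name = 'orld'
`word = word.upper()` → word = 'WORLD'
`result = name + word[-1]` → result = 'orldD'
So word = 'WORLD'

Answer: 'WORLD'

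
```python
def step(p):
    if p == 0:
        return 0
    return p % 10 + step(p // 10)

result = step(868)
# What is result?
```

Sum of digits of 868: 8 + 6 + 8 = 22

Answer: 22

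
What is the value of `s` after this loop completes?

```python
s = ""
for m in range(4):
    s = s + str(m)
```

Concatenate digits 0 to 3
`s` takes the values: "" → "0" → "01" → "012" → "0123"

Answer: "0123"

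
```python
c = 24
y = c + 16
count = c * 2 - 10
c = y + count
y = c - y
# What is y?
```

Trace:
`c = 24` → c = 24
`y = c + 16` → y = 40
`count = c * 2 - 10` → count = 38
`c = y + count` → c = 78
`y = c - y` → y = 38
So y = 38

Answer: 38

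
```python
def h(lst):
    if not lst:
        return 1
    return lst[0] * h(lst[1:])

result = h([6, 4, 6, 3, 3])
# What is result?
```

Product over [6, 4, 6, 3, 3] = 6 * 4 * 6 * 3 * 3 = 1296

Answer: 1296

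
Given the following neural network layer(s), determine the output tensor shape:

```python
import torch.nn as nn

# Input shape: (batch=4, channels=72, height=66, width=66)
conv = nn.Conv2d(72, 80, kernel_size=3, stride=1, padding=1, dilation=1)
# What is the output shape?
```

Input: (4, 72, 66, 66) -> Output: (4, 80, 66, 66)

Answer: (4, 80, 66, 66)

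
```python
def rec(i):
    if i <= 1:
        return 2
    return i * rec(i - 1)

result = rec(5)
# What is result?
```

rec(5) = 5 * 4 * 3 * 2 * 2 = 240

Answer: 240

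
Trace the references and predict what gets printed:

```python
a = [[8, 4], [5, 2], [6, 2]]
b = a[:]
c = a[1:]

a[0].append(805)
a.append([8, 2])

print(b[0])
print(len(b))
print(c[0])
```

Key concept: slice with nested mutation.
Step by step:
`a = [[8, 4], [5, 2], [6, 2]]` → a = [[8, 4], [5, 2], [6, 2]]
`b = a[:]` → b = [[8, 4], [5, 2], [6, 2]]
`c = a[1:]` → c = [[5, 2], [6, 2]]
`a[0].append(805)` → a = [[8, 4, 805], [5, 2], [6, 2]]; b = [[8, 4, 805], [5, 2], [6, 2]]
`a.append([8, 2])` → a = [[8, 4, 805], [5, 2], [6, 2], [8, 2]]
`print(b[0])` → prints [8, 4, 805]
`print(len(b))` → prints 3
`print(c[0])` → prints [5, 2]

Answer:
[8, 4, 805]
3
[5, 2]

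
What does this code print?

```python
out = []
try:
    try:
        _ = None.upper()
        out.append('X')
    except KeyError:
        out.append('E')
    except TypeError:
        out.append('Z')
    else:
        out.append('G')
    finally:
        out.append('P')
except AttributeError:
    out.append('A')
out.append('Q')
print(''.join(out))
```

Execution trace: 'P' (finally) → 'A' (outer except AttributeError) → 'Q' (after the try/except). Output: PAQ

Answer: PAQ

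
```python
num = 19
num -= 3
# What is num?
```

Trace:
`num = 19` → num = 19
`num -= 3` → num = 16
So num = 16

Answer: 16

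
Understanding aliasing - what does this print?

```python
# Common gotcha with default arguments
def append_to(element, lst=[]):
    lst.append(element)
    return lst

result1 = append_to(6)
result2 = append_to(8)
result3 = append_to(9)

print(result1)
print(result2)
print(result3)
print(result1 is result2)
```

Key concept: mutable default argument gotcha.
Step by step:
`result1 = append_to(6)` → result1 = [6]
`result2 = append_to(8)` → result1 = [6, 8] (same object as result2); result2 = [6, 8] (same object as result1)
`result3 = append_to(9)` → result1 = [6, 8, 9] (same object as result2, result3); result2 = [6, 8, 9] (same object as result1, result3); result3 = [6, 8, 9] (same object as result1, result2)
`print(result1)` → prints [6, 8, 9]
`print(result2)` → prints [6, 8, 9]
`print(result3)` → prints [6, 8, 9]
`print(result1 is result2)` → prints True

Answer:
[6, 8, 9]
[6, 8, 9]
[6, 8, 9]
True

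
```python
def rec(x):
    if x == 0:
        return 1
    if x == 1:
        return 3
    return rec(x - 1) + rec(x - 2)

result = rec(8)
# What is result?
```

Build up from base cases: rec(0)=1, rec(1)=3, rec(2)=4, rec(3)=7, rec(4)=11, rec(5)=18, rec(6)=29, ..., rec(8)=76

Answer: 76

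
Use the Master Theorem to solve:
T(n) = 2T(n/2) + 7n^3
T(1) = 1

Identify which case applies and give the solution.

a=2, b=2, f(n)=7n^3. log_2(2) = 1. Since c=3 > 1 and the regularity condition holds (2(n/2)^3 = (2/2^3)n^3 with 2/2^3 < 1), Case 3 applies: T(n) = Θ(f(n)) = O(n^3).

Answer: O(n^3) - Case 3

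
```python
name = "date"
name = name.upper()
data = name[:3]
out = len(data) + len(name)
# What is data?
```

Trace:
`name = "date"` → name = 'date'
`name = name.upper()` → name = 'DATE'
`data = name[:3]` → data = 'DAT'
`out = len(data) + len(name)` → out = 7
So data = 'DAT'

Answer: 'DAT'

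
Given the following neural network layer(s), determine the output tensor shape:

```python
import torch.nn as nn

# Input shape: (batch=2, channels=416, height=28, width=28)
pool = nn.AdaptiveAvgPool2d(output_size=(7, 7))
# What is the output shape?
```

Input: (2, 416, 28, 28) -> Output: (2, 416, 7, 7)

Answer: (2, 416, 7, 7)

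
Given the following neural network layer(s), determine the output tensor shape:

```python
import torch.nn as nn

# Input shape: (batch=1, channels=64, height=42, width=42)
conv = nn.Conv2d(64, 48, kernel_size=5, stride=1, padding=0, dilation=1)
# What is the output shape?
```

Input: (1, 64, 42, 42) -> Output: (1, 48, 38, 38)

Answer: (1, 48, 38, 38)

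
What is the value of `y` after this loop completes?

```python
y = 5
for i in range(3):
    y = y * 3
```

Multiply by 3, 3 times: 5 * 3^3 = 135
`y` takes the values: 5 → 15 → 45 → 135

Answer: 135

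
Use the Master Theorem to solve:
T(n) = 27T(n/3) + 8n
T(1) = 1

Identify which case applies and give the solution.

a=27, b=3, f(n)=8n. log_3(27) = 3. Since c=1 < 3, Case 1 applies: T(n) = Θ(n^log_b(a)) = O(n^3).

Answer: O(n^3) - Case 1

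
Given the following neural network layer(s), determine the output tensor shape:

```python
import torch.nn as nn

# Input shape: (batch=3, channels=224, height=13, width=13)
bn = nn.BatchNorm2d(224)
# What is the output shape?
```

Input: (3, 224, 13, 13) -> Output: (3, 224, 13, 13)

Answer: (3, 224, 13, 13)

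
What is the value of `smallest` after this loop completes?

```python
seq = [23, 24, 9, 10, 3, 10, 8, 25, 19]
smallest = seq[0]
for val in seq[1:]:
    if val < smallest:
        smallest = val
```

Minimum of [23, 24, 9, 10, 3, 10, 8, 25, 19]
`smallest` takes the values: 23 → 9 → 3

Answer: 3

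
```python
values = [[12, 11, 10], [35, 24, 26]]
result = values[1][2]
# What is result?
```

Trace:
`values = [[12, 11, 10], [35, 24, 26]]` → values = [[12, 11, 10], [35, 24, 26]]
`result = values[1][2]` → result = 26
So result = 26

Answer: 26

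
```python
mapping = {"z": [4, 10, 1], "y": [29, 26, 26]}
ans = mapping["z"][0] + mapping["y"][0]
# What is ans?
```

Trace:
`mapping = {"z": [4, 10, 1], "y": [29, 26, 26]}` → mapping = {'z': [4, 10, 1], 'y': [29, 26, 26]}
`ans = mapping["z"][0] + mapping["y"][0]` → ans = 33
So ans = 33

Answer: 33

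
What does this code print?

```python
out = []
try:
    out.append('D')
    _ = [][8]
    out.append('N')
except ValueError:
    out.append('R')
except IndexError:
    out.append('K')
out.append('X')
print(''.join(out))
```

Execution trace: 'D' (try body) → 'K' (except IndexError) → 'X' (after the try/except). Output: DKX

Answer: DKX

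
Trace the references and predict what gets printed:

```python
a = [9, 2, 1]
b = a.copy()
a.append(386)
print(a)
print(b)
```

Key concept: list.copy() creates independent copy.
Step by step:
`a = [9, 2, 1]` → a = [9, 2, 1]
`b = a.copy()` → b = [9, 2, 1]
`a.append(386)` → a = [9, 2, 1, 386]
`print(a)` → prints [9, 2, 1, 386]
`print(b)` → prints [9, 2, 1]

Answer:
[9, 2, 1, 386]
[9, 2, 1]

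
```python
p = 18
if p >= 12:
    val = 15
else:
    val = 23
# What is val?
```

Trace:
`p = 18` → p = 18
`if p >= 12: ...` → p >= 12 is True → val = 15
So val = 15

Answer: 15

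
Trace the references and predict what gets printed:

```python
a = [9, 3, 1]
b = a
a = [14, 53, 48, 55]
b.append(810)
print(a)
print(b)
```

Key concept: rebinding vs mutation: a is rebound to a new list, b still points at the original.
Step by step:
`a = [9, 3, 1]` → a = [9, 3, 1]
`b = a` → b = [9, 3, 1] (same object as a)
`a = [14, 53, 48, 55]` → a = [14, 53, 48, 55]
`b.append(810)` → b = [9, 3, 1, 810]
`print(a)` → prints [14, 53, 48, 55]
`print(b)` → prints [9, 3, 1, 810]

Answer:
[14, 53, 48, 55]
[9, 3, 1, 810]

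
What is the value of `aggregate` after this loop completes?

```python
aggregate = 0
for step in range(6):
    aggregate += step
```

Sum of 0 to 5 = 15
`aggregate` takes the values: 0 → 1 → 3 → 6 → 10 → 15

Answer: 15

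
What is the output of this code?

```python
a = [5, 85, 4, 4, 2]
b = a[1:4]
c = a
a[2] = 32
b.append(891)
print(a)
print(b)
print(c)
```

Key concept: slice vs alias.
Step by step:
`a = [5, 85, 4, 4, 2]` → a = [5, 85, 4, 4, 2]
`b = a[1:4]` → b = [85, 4, 4]
`c = a` → c = [5, 85, 4, 4, 2] (same object as a)
`a[2] = 32` → a = [5, 85, 32, 4, 2] (same object as c); c = [5, 85, 32, 4, 2] (same object as a)
`b.append(891)` → b = [85, 4, 4, 891]
`print(a)` → prints [5, 85, 32, 4, 2]
`print(b)` → prints [85, 4, 4, 891]
`print(c)` → prints [5, 85, 32, 4, 2]

Answer:
[5, 85, 32, 4, 2]
[85, 4, 4, 891]
[5, 85, 32, 4, 2]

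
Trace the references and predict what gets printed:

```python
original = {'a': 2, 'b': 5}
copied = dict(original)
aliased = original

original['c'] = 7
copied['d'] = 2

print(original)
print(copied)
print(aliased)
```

Key concept: dict() creates copy, assignment creates alias.
Step by step:
`original = {'a': 2, 'b': 5}` → original = {'a': 2, 'b': 5}
`copied = dict(original)` → copied = {'a': 2, 'b': 5}
`aliased = original` → aliased = {'a': 2, 'b': 5} (same object as original)
`original['c'] = 7` → original = {'a': 2, 'b': 5, 'c': 7} (same object as aliased); aliased = {'a': 2, 'b': 5, 'c': 7} (same object as original)
`copied['d'] = 2` → copied = {'a': 2, 'b': 5, 'd': 2}
`print(original)` → prints {'a': 2, 'b': 5, 'c': 7}
`print(copied)` → prints {'a': 2, 'b': 5, 'd': 2}
`print(aliased)` → prints {'a': 2, 'b': 5, 'c': 7}

Answer:
{'a': 2, 'b': 5, 'c': 7}
{'a': 2, 'b': 5, 'd': 2}
{'a': 2, 'b': 5, 'c': 7}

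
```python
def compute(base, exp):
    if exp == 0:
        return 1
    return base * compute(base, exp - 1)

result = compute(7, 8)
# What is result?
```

compute(7, 8) = 7 * 7 * 7 * 7 * 7 * 7 * 7 * 7 = 5764801

Answer: 5764801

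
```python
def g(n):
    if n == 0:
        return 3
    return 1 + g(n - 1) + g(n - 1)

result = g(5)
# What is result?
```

g(n) = 1 + 2·g(n-1), g(0)=3. Closed form: (3+1)·2^5 - 1 = 127.

Answer: 127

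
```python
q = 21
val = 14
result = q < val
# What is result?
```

Trace:
`q = 21` → q = 21
`val = 14` → val = 14
`result = q < val` → result = False
So result = False

Answer: False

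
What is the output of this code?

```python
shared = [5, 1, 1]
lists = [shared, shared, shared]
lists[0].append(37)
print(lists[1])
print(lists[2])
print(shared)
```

Key concept: list of same reference.
Step by step:
`shared = [5, 1, 1]` → shared = [5, 1, 1]
`lists = [shared, shared, shared]` → lists = [[5, 1, 1], [5, 1, 1], [5, 1, 1]]
`lists[0].append(37)` → shared = [5, 1, 1, 37]; lists = [[5, 1, 1, 37], [5, 1, 1, 37], [5, 1, 1, 37]]
`print(lists[1])` → prints [5, 1, 1, 37]
`print(lists[2])` → prints [5, 1, 1, 37]
`print(shared)` → prints [5, 1, 1, 37]

Answer:
[5, 1, 1, 37]
[5, 1, 1, 37]
[5, 1, 1, 37]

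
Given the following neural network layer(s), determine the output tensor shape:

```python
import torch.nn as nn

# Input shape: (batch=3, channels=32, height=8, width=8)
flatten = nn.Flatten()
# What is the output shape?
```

Input: (3, 32, 8, 8) -> Output: (3, 2048)

Answer: (3, 2048)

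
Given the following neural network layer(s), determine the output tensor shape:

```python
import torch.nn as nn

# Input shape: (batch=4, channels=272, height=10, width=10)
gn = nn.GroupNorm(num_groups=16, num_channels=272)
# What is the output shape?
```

Input: (4, 272, 10, 10) -> Output: (4, 272, 10, 10)

Answer: (4, 272, 10, 10)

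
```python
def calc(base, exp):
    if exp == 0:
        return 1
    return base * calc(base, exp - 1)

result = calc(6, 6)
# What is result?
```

calc(6, 6) = 6 * 6 * 6 * 6 * 6 * 6 = 46656

Answer: 46656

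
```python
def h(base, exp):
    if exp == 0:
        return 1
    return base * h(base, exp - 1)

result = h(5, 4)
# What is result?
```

h(5, 4) = 5 * 5 * 5 * 5 = 625

Answer: 625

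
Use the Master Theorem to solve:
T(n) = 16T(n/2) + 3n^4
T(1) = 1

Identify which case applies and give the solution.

a=16, b=2, f(n)=3n^4. log_2(16) = 4. Since c=4 = 4, Case 2 applies: T(n) = Θ(n^log_b(a) · log n) = O(n^4 log n).

Answer: O(n^4 log n) - Case 2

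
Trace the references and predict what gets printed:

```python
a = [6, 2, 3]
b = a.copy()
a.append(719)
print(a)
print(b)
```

Key concept: list.copy() creates independent copy.
Step by step:
`a = [6, 2, 3]` → a = [6, 2, 3]
`b = a.copy()` → b = [6, 2, 3]
`a.append(719)` → a = [6, 2, 3, 719]
`print(a)` → prints [6, 2, 3, 719]
`print(b)` → prints [6, 2, 3]

Answer:
[6, 2, 3, 719]
[6, 2, 3]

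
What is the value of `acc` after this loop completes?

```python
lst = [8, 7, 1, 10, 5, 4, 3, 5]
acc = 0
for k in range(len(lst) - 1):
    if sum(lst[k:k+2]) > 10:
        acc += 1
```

Count windows with sum > 10
`acc` takes the values: 0 → 1 → 2 → 3

Answer: 3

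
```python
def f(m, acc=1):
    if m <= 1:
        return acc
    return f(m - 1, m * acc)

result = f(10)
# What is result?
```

Accumulator trace (n, acc): (10, 1) -> (9, 10) -> (8, 90) -> (7, 720) -> (6, 5040) -> (5, 30240) -> (4, 151200) -> (3, 604800) -> (2, 1814400) -> (1, 3628800) -> return 3628800

Answer: 3628800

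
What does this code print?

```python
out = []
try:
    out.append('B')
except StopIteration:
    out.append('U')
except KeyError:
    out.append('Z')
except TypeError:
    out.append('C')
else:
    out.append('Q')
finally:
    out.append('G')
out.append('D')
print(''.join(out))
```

Execution trace: 'B' (try body, no exception) → 'Q' (else) → 'G' (finally) → 'D' (after the try/except). Output: BQGD

Answer: BQGD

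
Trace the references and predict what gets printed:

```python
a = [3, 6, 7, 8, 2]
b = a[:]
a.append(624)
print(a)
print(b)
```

Key concept: slice [:] creates copy.
Step by step:
`a = [3, 6, 7, 8, 2]` → a = [3, 6, 7, 8, 2]
`b = a[:]` → b = [3, 6, 7, 8, 2]
`a.append(624)` → a = [3, 6, 7, 8, 2, 624]
`print(a)` → prints [3, 6, 7, 8, 2, 624]
`print(b)` → prints [3, 6, 7, 8, 2]

Answer:
[3, 6, 7, 8, 2, 624]
[3, 6, 7, 8, 2]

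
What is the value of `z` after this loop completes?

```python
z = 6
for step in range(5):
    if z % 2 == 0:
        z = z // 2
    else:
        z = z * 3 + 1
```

Collatz-style transformation from 6
`z` takes the values: 6 → 3 → 10 → 5 → 16 → 8

Answer: 8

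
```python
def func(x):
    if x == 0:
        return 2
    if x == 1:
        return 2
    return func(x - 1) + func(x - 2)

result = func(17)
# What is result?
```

Build up from base cases: func(0)=2, func(1)=2, func(2)=4, func(3)=6, func(4)=10, func(5)=16, func(6)=26, ..., func(17)=5168

Answer: 5168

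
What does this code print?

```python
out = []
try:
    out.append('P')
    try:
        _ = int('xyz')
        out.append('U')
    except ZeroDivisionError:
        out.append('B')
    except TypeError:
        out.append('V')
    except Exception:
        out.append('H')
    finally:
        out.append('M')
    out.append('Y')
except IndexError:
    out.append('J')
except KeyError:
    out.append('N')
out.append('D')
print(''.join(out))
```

Execution trace: 'P' (try body) → 'H' (inner except Exception) → 'M' (inner finally) → 'Y' (try body, no exception) → 'D' (after the try/except). Output: PHMYD

Answer: PHMYD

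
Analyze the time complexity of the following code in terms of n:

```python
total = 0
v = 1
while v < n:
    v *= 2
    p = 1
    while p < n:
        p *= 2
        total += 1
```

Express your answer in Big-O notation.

Each loop level contributes: log n × log n. Multiplying the contributions gives O(log² n).

Answer: O(log² n)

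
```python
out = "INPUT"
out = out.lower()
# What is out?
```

Trace:
`out = "INPUT"` → out = 'INPUT'
`out = out.lower()` → out = 'input'
So out = 'input'

Answer: 'input'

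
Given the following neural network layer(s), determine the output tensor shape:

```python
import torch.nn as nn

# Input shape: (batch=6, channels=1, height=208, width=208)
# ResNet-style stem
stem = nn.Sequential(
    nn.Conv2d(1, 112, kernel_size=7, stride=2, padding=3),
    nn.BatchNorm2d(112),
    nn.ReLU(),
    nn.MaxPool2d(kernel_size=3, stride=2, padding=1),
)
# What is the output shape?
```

Input: (6, 1, 208, 208) -> after Conv2d 7x7 stride=2: (6, 112, 104, 104) -> Output: (6, 112, 52, 52)

Answer: (6, 112, 52, 52)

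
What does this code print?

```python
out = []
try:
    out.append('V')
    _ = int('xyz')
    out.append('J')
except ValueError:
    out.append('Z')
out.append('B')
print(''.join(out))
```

Execution trace: 'V' (try body) → 'Z' (except ValueError) → 'B' (after the try/except). Output: VZB

Answer: VZB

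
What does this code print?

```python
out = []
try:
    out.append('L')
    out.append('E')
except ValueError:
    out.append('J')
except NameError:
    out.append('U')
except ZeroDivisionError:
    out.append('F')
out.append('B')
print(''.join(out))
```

Execution trace: 'L' (try body) → 'E' (try body, no exception) → 'B' (after the try/except). Output: LEB

Answer: LEB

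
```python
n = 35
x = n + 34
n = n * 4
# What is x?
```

Trace:
`n = 35` → n = 35
`x = n + 34` → x = 69
`n = n * 4` → n = 140
So x = 69

Answer: 69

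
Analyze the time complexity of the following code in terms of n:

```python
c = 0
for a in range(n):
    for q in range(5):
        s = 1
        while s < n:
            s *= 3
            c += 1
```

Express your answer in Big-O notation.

Each loop level contributes: n × 1 × log n. Multiplying the contributions gives O(n log n).

Answer: O(n log n)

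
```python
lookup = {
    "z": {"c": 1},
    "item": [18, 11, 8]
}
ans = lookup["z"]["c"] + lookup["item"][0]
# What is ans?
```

Trace:
`lookup = { ...` → lookup = {'z': {'c': 1}, 'item': [18, 11, 8]}
`ans = lookup["z"]["c"] + lookup["item"][0]` → ans = 19
So ans = 19

Answer: 19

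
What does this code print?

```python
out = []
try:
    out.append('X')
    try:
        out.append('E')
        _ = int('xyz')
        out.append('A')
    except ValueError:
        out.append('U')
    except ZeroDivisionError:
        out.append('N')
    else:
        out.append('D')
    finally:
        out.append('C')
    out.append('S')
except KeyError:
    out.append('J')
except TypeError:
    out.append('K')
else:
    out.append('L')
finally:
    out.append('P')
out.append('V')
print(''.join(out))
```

Execution trace: 'X' (try body) → 'E' (inner try body) → 'U' (inner except ValueError) → 'C' (inner finally) → 'S' (try body, no exception) → 'L' (else) → 'P' (finally) → 'V' (after the try/except). Output: XEUCSLPV

Answer: XEUCSLPV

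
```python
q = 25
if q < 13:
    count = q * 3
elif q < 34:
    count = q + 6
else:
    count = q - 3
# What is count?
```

Trace:
`q = 25` → q = 25
`if q < 13: ...` → q < 13 is False, q < 34 is True → count = 31
So count = 31

Answer: 31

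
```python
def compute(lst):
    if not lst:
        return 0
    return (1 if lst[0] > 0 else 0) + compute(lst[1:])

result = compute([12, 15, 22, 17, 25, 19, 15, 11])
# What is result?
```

Count of positive elements in [12, 15, 22, 17, 25, 19, 15, 11] = 8

Answer: 8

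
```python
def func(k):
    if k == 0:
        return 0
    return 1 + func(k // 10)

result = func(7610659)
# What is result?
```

Count of digits of 7610659: 7

Answer: 7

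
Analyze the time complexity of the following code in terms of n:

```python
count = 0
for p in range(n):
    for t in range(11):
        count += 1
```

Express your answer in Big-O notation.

Each loop level contributes: n × 1. Multiplying the contributions gives O(n).

Answer: O(n)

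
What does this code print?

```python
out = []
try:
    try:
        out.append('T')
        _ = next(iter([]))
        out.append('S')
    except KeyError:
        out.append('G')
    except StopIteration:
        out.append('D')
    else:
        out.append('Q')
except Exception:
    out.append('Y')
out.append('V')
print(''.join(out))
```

Execution trace: 'T' (inner try body) → 'D' (inner except StopIteration) → 'V' (after the try/except). Output: TDV

Answer: TDV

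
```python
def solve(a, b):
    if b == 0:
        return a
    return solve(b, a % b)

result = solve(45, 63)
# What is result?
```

solve(45, 63) -> solve(63, 45) -> solve(45, 18) -> solve(18, 9) -> solve(9, 0) -> 9

Answer: 9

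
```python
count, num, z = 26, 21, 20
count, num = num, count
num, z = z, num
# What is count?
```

Trace:
`count, num, z = 26, 21, 20` → count = 26; num = 21; z = 20
`count, num = num, count` → count = 21; num = 26
`num, z = z, num` → num = 20; z = 26
So count = 21

Answer: 21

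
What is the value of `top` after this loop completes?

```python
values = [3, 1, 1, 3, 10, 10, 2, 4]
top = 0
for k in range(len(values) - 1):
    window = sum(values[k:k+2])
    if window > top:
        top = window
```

Max sum of 2-element window in [3, 1, 1, 3, 10, 10, 2, 4]
`top` takes the values: 0 → 4 → 13 → 20

Answer: 20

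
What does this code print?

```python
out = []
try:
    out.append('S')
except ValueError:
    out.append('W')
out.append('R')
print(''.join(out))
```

Execution trace: 'S' (try body, no exception) → 'R' (after the try/except). Output: SR

Answer: SR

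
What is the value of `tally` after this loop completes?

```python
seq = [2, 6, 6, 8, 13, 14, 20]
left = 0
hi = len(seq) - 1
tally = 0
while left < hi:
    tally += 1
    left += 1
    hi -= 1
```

Iterations until pointers meet (list length 7)
`tally` takes the values: 0 → 1 → 2 → 3

Answer: 3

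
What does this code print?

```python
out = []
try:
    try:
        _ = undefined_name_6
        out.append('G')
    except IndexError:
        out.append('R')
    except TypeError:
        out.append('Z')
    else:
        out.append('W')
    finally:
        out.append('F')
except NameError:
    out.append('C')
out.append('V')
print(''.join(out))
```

Execution trace: 'F' (finally) → 'C' (outer except NameError) → 'V' (after the try/except). Output: FCV

Answer: FCV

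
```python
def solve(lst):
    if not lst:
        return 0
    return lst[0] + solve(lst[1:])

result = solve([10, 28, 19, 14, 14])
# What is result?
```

10 + 28 + 19 + 14 + 14 + 0 = 85

Answer: 85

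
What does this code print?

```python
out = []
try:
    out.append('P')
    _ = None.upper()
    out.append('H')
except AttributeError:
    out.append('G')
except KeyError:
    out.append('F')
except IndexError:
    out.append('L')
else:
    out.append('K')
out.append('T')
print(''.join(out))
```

Execution trace: 'P' (try body) → 'G' (except AttributeError) → 'T' (after the try/except). Output: PGT

Answer: PGT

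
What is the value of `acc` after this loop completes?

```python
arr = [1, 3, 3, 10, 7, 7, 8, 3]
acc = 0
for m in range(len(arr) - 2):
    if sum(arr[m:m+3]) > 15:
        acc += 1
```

Count windows with sum > 15
`acc` takes the values: 0 → 1 → 2 → 3 → 4 → 5

Answer: 5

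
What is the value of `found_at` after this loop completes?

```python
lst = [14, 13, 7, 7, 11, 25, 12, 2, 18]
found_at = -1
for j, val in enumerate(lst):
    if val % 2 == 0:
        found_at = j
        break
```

First even number index in [14, 13, 7, 7, 11, 25, 12, 2, 18]
`found_at` takes the values: -1 → 0

Answer: 0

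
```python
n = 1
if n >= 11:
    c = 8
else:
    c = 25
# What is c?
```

Trace:
`n = 1` → n = 1
`if n >= 11: ...` → n >= 11 is False, take else branch → c = 25
So c = 25

Answer: 25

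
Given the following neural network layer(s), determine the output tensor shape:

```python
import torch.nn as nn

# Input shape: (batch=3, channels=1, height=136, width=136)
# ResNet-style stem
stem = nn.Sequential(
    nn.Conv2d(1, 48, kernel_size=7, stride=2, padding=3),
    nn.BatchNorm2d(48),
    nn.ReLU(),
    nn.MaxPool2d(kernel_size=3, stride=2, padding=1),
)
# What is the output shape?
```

Input: (3, 1, 136, 136) -> after Conv2d 7x7 stride=2: (3, 48, 68, 68) -> Output: (3, 48, 34, 34)

Answer: (3, 48, 34, 34)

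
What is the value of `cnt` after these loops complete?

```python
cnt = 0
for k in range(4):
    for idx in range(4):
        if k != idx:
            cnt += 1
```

4² - 4 (exclude diagonal)
`cnt` takes the values: 0 → 1 → 2 → 3 → 4 → 5 → 6 → 7 → 8 → 9 → 10 → 11 → 12

Answer: 12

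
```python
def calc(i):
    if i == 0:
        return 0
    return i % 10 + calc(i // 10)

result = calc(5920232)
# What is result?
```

Sum of digits of 5920232: 2 + 3 + 2 + 0 + 2 + 9 + 5 = 23

Answer: 23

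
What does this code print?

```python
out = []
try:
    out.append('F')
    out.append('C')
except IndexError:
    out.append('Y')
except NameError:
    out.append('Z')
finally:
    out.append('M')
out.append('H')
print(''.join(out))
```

Execution trace: 'F' (try body) → 'C' (try body, no exception) → 'M' (finally) → 'H' (after the try/except). Output: FCMH

Answer: FCMH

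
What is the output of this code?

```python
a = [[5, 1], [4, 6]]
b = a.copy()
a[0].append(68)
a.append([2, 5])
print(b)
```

Key concept: shallow copy with nested lists.
Step by step:
`a = [[5, 1], [4, 6]]` → a = [[5, 1], [4, 6]]
`b = a.copy()` → b = [[5, 1], [4, 6]]
`a[0].append(68)` → a = [[5, 1, 68], [4, 6]]; b = [[5, 1, 68], [4, 6]]
`a.append([2, 5])` → a = [[5, 1, 68], [4, 6], [2, 5]]
`print(b)` → prints [[5, 1, 68], [4, 6]]

Answer: [[5, 1, 68], [4, 6]]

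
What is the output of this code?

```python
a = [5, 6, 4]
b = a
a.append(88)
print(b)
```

Key concept: basic list aliasing.
Step by step:
`a = [5, 6, 4]` → a = [5, 6, 4]
`b = a` → b = [5, 6, 4] (same object as a)
`a.append(88)` → a = [5, 6, 4, 88] (same object as b); b = [5, 6, 4, 88] (same object as a)
`print(b)` → prints [5, 6, 4, 88]

Answer: [5, 6, 4, 88]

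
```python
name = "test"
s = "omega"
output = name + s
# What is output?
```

Trace:
`name = "test"` → name = 'test'
`s = "omega"` → s = 'omega'
`output = name + s` → output = 'testomega'
So output = 'testomega'

Answer: 'testomega'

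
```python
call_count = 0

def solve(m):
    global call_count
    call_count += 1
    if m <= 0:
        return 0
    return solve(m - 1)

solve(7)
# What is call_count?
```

Linear recursion stepping by 1: 8 calls from m=7 down to ≤0.

Answer: 8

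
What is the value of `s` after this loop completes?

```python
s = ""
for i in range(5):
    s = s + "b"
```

Repeat 'b' 5 times
`s` takes the values: "" → "b" → "bb" → "bbb" → "bbbb" → "bbbbb"

Answer: "bbbbb"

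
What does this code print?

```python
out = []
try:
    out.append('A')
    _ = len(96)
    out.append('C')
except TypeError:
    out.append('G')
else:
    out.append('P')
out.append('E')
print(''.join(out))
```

Execution trace: 'A' (try body) → 'G' (except TypeError) → 'E' (after the try/except). Output: AGE

Answer: AGE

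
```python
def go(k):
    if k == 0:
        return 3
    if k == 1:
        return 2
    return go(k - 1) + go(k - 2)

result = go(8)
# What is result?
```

Build up from base cases: go(0)=3, go(1)=2, go(2)=5, go(3)=7, go(4)=12, go(5)=19, go(6)=31, ..., go(8)=81

Answer: 81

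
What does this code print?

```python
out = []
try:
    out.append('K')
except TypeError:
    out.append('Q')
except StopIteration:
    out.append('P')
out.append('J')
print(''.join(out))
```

Execution trace: 'K' (try body, no exception) → 'J' (after the try/except). Output: KJ

Answer: KJ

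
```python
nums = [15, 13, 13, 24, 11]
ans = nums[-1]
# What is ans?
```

Trace:
`nums = [15, 13, 13, 24, 11]` → nums = [15, 13, 13, 24, 11]
`ans = nums[-1]` → ans = 11
So ans = 11

Answer: 11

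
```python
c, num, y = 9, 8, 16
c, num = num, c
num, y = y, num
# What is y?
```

Trace:
`c, num, y = 9, 8, 16` → c = 9; num = 8; y = 16
`c, num = num, c` → c = 8; num = 9
`num, y = y, num` → num = 16; y = 9
So y = 9

Answer: 9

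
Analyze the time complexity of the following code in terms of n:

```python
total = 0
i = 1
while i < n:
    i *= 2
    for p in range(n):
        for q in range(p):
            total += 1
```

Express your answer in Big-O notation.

Each loop level contributes: log n × n × n. Multiplying the contributions gives O(n^2 log n).

Answer: O(n^2 log n)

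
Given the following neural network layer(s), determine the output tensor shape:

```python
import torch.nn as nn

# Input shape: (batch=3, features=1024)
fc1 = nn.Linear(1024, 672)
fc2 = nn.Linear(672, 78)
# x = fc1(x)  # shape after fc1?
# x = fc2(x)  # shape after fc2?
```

Input: (3, 1024) -> after fc1: (3, 672) -> Output: (3, 78)

Answer: (3, 78)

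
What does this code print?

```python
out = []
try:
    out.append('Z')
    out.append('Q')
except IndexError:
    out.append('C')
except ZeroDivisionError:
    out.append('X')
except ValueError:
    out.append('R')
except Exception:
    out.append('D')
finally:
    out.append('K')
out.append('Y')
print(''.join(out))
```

Execution trace: 'Z' (try body) → 'Q' (try body, no exception) → 'K' (finally) → 'Y' (after the try/except). Output: ZQKY

Answer: ZQKY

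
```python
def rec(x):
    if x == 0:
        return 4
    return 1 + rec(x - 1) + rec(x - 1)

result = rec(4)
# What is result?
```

rec(x) = 1 + 2·rec(x-1), rec(0)=4. Closed form: (4+1)·2^4 - 1 = 79.

Answer: 79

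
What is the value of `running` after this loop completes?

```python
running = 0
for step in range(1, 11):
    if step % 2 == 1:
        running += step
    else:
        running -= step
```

Add odd, subtract even
`running` takes the values: 0 → 1 → -1 → 2 → -2 → 3 → -3 → 4 → -4 → 5 → -5

Answer: -5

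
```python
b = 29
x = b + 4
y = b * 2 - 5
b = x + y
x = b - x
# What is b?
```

Trace:
`b = 29` → b = 29
`x = b + 4` → x = 33
`y = b * 2 - 5` → y = 53
`b = x + y` → b = 86
`x = b - x` → x = 53
So b = 86

Answer: 86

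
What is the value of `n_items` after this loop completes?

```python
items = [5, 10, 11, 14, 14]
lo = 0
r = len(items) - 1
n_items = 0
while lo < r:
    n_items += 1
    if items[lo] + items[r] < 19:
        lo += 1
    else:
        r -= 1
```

Steps to find pair summing to 19
`n_items` takes the values: 0 → 1 → 2 → 3 → 4

Answer: 4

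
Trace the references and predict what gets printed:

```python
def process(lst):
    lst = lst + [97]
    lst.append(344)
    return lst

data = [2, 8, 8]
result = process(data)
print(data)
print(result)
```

Key concept: rebinding parameter vs mutation.
Step by step:
`data = [2, 8, 8]` → data = [2, 8, 8]
`result = process(data)` → result = [2, 8, 8, 97, 344]
`print(data)` → prints [2, 8, 8]
`print(result)` → prints [2, 8, 8, 97, 344]

Answer:
[2, 8, 8]
[2, 8, 8, 97, 344]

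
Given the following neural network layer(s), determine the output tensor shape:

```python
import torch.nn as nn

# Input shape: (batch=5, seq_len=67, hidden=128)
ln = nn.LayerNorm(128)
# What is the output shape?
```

Input: (5, 67, 128) -> Output: (5, 67, 128)

Answer: (5, 67, 128)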